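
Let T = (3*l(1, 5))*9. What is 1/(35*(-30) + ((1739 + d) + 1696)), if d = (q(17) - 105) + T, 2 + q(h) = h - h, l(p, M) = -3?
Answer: 1/2197 ≈ 0.00045517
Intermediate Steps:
T = -81 (T = (3*(-3))*9 = -9*9 = -81)
q(h) = -2 (q(h) = -2 + (h - h) = -2 + 0 = -2)
d = -188 (d = (-2 - 105) - 81 = -107 - 81 = -188)
1/(35*(-30) + ((1739 + d) + 1696)) = 1/(35*(-30) + ((1739 - 188) + 1696)) = 1/(-1050 + (1551 + 1696)) = 1/(-1050 + 3247) = 1/2197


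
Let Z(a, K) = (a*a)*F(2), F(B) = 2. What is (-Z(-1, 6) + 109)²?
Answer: 11449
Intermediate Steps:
Z(a, K) = 2*a² (Z(a, K) = (a*a)*2 = a²*2 = 2*a²)
(-Z(-1, 6) + 109)² = (-2*(-1)² + 109)² = (-2 + 109)² = 107² = 11449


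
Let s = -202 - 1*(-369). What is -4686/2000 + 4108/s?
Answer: 3716719/167000 ≈ 22.256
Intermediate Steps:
s = 167 (s = -202 + 369 = 167)
-4686/2000 + 4108/s = -4686/2000 + 4108/167 = -4686*1/2000 + 4108*(1/167) = -2343/1000 + 4108/167 = 3716719/167000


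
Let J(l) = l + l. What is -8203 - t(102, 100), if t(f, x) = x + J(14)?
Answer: -8331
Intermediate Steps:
J(l) = 2*l
t(f, x) = 28 + x (t(f, x) = x + 2*14 = x + 28 = 28 + x)
-8203 - t(102, 100) = -8203 - (28 + 100) = -8203 - 1*128 = -8203 - 128 = -8331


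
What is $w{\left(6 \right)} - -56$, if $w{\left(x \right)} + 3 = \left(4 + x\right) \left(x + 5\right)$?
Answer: $163$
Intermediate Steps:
$w{\left(x \right)} = -3 + \left(4 + x\right) \left(5 + x\right)$ ($w{\left(x \right)} = -3 + \left(4 + x\right) \left(x + 5\right) = -3 + \left(4 + x\right) \left(5 + x\right)$)
$w{\left(6 \right)} - -56 = \left(17 + 6^{2} + 9 \cdot 6\right) - -56 = \left(17 + 36 + 54\right) + 56 = 107 + 56 = 163$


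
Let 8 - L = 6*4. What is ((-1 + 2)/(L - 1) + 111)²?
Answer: 3556996/289 ≈ 12308.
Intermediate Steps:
L = -16 (L = 8 - 6*4 = 8 - 1*24 = 8 - 24 = -16)
((-1 + 2)/(L - 1) + 111)² = ((-1 + 2)/(-16 - 1) + 111)² = (1/(-17) + 111)² = (-1/17*1 + 111)² = (-1/17 + 111)² = (1886/17)² = 3556996/289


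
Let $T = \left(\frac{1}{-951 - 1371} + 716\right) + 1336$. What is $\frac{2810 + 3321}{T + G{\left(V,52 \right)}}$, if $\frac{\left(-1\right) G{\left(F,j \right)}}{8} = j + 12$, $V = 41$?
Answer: $\frac{14236182}{3575879} \approx 3.9812$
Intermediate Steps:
$G{\left(F,j \right)} = -96 - 8 j$ ($G{\left(F,j \right)} = - 8 \left(j + 12\right) = - 8 \left(12 + j\right) = -96 - 8 j$)
$T = \frac{4764743}{2322}$ ($T = \left(\frac{1}{-2322} + 716\right) + 1336 = \left(- \frac{1}{2322} + 716\right) + 1336 = \frac{1662551}{2322} + 1336 = \frac{4764743}{2322} \approx 2052.0$)
$\frac{2810 + 3321}{T + G{\left(V,52 \right)}} = \frac{2810 + 3321}{\frac{4764743}{2322} - 512} = \frac{6131}{\frac{4764743}{2322} - 512} = \frac{6131}{\frac{3575879}{2322}} = 6131 \cdot \frac{2322}{3575879} = \frac{14236182}{3575879}$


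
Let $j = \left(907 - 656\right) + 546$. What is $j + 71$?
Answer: $868$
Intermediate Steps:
$j = 797$ ($j = 251 + 546 = 797$)
$j + 71 = 797 + 71 = 868$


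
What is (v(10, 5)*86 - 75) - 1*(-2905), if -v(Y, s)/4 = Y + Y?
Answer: -4050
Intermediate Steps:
v(Y, s) = -8*Y (v(Y, s) = -4*(Y + Y) = -8*Y)
(v(10, 5)*86 - 75) - 1*(-2905) = (-8*10*86 - 75) - 1*(-2905) = (-80*86 - 75) + 2905 = (-6880 - 75) + 2905 = -6955 + 2905 = -4050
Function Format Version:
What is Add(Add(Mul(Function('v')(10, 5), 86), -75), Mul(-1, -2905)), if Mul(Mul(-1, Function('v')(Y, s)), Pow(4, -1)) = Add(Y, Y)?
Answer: -4050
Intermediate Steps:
Function('v')(Y, s) = Mul(-8, Y) (Function('v')(Y, s) = Mul(-4, Add(Y, Y)) = Mul(-4, Mul(2, Y)) = Mul(-8, Y))
Add(Add(Mul(Function('v')(10, 5), 86), -75), Mul(-1, -2905)) = Add(Add(Mul(Mul(-8, 10), 86), -75), Mul(-1, -2905)) = Add(Add(Mul(-80, 86), -75), 2905) = Add(Add(-6880, -75), 2905) = Add(-6955, 2905) = -4050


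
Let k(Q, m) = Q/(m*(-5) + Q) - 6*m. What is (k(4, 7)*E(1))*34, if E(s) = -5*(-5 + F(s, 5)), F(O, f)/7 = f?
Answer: 6660600/31 ≈ 2.1486e+5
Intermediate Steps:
F(O, f) = 7*f
k(Q, m) = -6*m + Q/(Q - 5*m) (k(Q, m) = Q/(-5*m + Q) - 6*m = Q/(Q - 5*m) - 6*m = -6*m + Q/(Q - 5*m))
E(s) = -150 (E(s) = -5*(-5 + 7*5) = -5*(-5 + 35) = -5*30 = -150)
(k(4, 7)*E(1))*34 = (((4 + 30*7² - 6*4*7)/(4 - 5*7))*(-150))*34 = (((4 + 30*49 - 168)/(4 - 35))*(-150))*34 = (((4 + 1470 - 168)/(-31))*(-150))*34 = (-1/31*1306*(-150))*34 = -1306/31*(-150)*34 = (195900/31)*34 = 6660600/31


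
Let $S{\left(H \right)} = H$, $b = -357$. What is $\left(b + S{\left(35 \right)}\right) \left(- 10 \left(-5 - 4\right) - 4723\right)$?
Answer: $1491826$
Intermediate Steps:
$\left(b + S{\left(35 \right)}\right) \left(- 10 \left(-5 - 4\right) - 4723\right) = \left(-357 + 35\right) \left(- 10 \left(-5 - 4\right) - 4723\right) = - 322 \left(\left(-10\right) \left(-9\right) - 4723\right) = - 322 \left(90 - 4723\right) = \left(-322\right) \left(-4633\right) = 1491826$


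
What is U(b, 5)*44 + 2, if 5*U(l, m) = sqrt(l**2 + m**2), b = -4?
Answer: 2 + 44*sqrt(41)/5 ≈ 58.347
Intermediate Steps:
U(l, m) = sqrt(l**2 + m**2)/5
U(b, 5)*44 + 2 = (sqrt((-4)**2 + 5**2)/5)*44 + 2 = (sqrt(16 + 25)/5)*44 + 2 = (sqrt(41)/5)*44 + 2 = 44*sqrt(41)/5 + 2 = 2 + 44*sqrt(41)/5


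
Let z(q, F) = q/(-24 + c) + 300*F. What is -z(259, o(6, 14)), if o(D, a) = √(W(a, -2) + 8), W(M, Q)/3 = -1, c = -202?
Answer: 259/226 - 300*√5 ≈ -669.67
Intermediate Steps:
W(M, Q) = -3 (W(M, Q) = 3*(-1) = -3)
o(D, a) = √5 (o(D, a) = √(-3 + 8) = √5)
z(q, F) = 300*F - q/226 (z(q, F) = q/(-24 - 202) + 300*F = q/(-226) + 300*F = -q/226 + 300*F = 300*F - q/226)
-z(259, o(6, 14)) = -(300*√5 - 1/226*259) = -(300*√5 - 259/226) = -(-259/226 + 300*√5) = 259/226 - 300*√5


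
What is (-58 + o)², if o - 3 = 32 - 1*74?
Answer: 9409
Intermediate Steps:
o = -39 (o = 3 + (32 - 1*74) = 3 + (32 - 74) = 3 - 42 = -39)
(-58 + o)² = (-58 - 39)² = (-97)² = 9409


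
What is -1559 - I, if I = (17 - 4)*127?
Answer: -3210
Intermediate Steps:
I = 1651 (I = 13*127 = 1651)
-1559 - I = -1559 - 1*1651 = -1559 - 1651 = -3210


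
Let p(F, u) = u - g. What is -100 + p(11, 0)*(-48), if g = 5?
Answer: 140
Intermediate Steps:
p(F, u) = -5 + u (p(F, u) = u - 1*5 = u - 5 = -5 + u)
-100 + p(11, 0)*(-48) = -100 + (-5 + 0)*(-48) = -100 - 5*(-48) = -100 + 240 = 140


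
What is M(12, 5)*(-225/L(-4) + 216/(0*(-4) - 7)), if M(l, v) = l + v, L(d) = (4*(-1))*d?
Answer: -85527/112 ≈ -763.63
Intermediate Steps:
L(d) = -4*d
M(12, 5)*(-225/L(-4) + 216/(0*(-4) - 7)) = (12 + 5)*(-225/((-4*(-4))) + 216/(0*(-4) - 7)) = 17*(-225/16 + 216/(0 - 7)) = 17*(-225*1/16 + 216/(-7)) = 17*(-225/16 + 216*(-⅐)) = 17*(-225/16 - 216/7) = 17*(-5031/112) = -85527/112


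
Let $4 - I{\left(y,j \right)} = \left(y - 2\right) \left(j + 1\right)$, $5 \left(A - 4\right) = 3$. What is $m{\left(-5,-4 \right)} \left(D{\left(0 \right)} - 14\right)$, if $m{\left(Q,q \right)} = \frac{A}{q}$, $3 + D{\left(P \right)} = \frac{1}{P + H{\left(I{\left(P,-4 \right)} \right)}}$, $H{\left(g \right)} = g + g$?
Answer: $\frac{1587}{80} \approx 19.837$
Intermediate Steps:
$A = \frac{23}{5}$ ($A = 4 + \frac{1}{5} \cdot 3 = 4 + \frac{3}{5} = \frac{23}{5} \approx 4.6$)
$I{\left(y,j \right)} = 4 - \left(1 + j\right) \left(-2 + y\right)$ ($I{\left(y,j \right)} = 4 - \left(y - 2\right) \left(j + 1\right) = 4 - \left(-2 + y\right) \left(1 + j\right) = 4 - \left(1 + j\right) \left(-2 + y\right)$)
$H{\left(g \right)} = 2 g$
$D{\left(P \right)} = -3 + \frac{1}{-4 + 7 P}$ ($D{\left(P \right)} = -3 + \frac{1}{P + 2 \left(6 - P + 2 \left(-4\right) - - 4 P\right)} = -3 + \frac{1}{P + 2 \left(6 - P - 8 + 4 P\right)} = -3 + \frac{1}{P + 2 \left(-2 + 3 P\right)} = -3 + \frac{1}{P + \left(-4 + 6 P\right)} = -3 + \frac{1}{-4 + 7 P}$)
$m{\left(Q,q \right)} = \frac{23}{5 q}$
$m{\left(-5,-4 \right)} \left(D{\left(0 \right)} - 14\right) = \frac{23}{5 \left(-4\right)} \left(\frac{13 - 0}{-4 + 7 \cdot 0} - 14\right) = \frac{23}{5} \left(- \frac{1}{4}\right) \left(\frac{13 + 0}{-4 + 0} - 14\right) = - \frac{23 \left(\frac{1}{-4} \cdot 13 - 14\right)}{20} = - \frac{23 \left(\left(- \frac{1}{4}\right) 13 - 14\right)}{20} = - \frac{23 \left(- \frac{13}{4} - 14\right)}{20} = \left(- \frac{23}{20}\right) \left(- \frac{69}{4}\right) = \frac{1587}{80}$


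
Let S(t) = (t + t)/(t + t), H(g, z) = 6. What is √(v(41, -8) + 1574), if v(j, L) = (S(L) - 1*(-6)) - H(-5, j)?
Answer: 15*√7 ≈ 39.686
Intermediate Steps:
S(t) = 1 (S(t) = (2*t)/((2*t)) = (2*t)*(1/(2*t)) = 1)
v(j, L) = 1 (v(j, L) = (1 - 1*(-6)) - 1*6 = (1 + 6) - 6 = 7 - 6 = 1)
√(v(41, -8) + 1574) = √(1 + 1574) = √1575 = 15*√7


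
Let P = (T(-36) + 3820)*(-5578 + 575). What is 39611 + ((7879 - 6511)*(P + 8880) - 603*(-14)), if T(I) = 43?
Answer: -26426577859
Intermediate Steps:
P = -19326589 (P = (43 + 3820)*(-5578 + 575) = 3863*(-5003) = -19326589)
39611 + ((7879 - 6511)*(P + 8880) - 603*(-14)) = 39611 + ((7879 - 6511)*(-19326589 + 8880) - 603*(-14)) = 39611 + (1368*(-19317709) - 1*(-8442)) = 39611 + (-26426625912 + 8442) = 39611 - 26426617470 = -26426577859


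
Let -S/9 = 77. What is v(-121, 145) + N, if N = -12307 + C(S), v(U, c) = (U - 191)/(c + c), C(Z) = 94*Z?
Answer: -11230261/145 ≈ -77450.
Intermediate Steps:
S = -693 (S = -9*77 = -693)
v(U, c) = (-191 + U)/(2*c) (v(U, c) = (-191 + U)/((2*c)) = (-191 + U)*(1/(2*c)) = (-191 + U)/(2*c))
N = -77449 (N = -12307 + 94*(-693) = -12307 - 65142 = -77449)
v(-121, 145) + N = (½)*(-191 - 121)/145 - 77449 = (½)*(1/145)*(-312) - 77449 = -156/145 - 77449 = -11230261/145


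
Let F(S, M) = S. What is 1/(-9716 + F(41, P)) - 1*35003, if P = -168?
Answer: -338654026/9675 ≈ -35003.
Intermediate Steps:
1/(-9716 + F(41, P)) - 1*35003 = 1/(-9716 + 41) - 1*35003 = 1/(-9675) - 35003 = -1/9675 - 35003 = -338654026/9675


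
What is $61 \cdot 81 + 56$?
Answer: $4997$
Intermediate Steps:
$61 \cdot 81 + 56 = 4941 + 56 = 4997$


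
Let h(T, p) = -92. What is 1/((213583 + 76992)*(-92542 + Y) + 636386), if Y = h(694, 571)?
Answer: -1/26916488164 ≈ -3.7152e-11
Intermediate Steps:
Y = -92
1/((213583 + 76992)*(-92542 + Y) + 636386) = 1/((213583 + 76992)*(-92542 - 92) + 636386) = 1/(290575*(-92634) + 636386) = 1/(-26917124550 + 636386) = 1/(-26916488164) = -1/26916488164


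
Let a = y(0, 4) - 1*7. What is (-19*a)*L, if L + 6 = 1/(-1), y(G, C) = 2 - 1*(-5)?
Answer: 0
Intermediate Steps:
y(G, C) = 7 (y(G, C) = 2 + 5 = 7)
L = -7 (L = -6 + 1/(-1) = -6 - 1 = -7)
a = 0 (a = 7 - 1*7 = 7 - 7 = 0)
(-19*a)*L = -19*0*(-7) = 0*(-7) = 0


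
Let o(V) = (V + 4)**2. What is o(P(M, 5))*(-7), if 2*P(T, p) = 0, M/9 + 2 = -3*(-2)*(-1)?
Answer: -112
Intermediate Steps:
M = -72 (M = -18 + 9*(-3*(-2)*(-1)) = -18 + 9*(6*(-1)) = -18 + 9*(-6) = -18 - 54 = -72)
P(T, p) = 0 (P(T, p) = (1/2)*0 = 0)
o(V) = (4 + V)**2
o(P(M, 5))*(-7) = (4 + 0)**2*(-7) = 4**2*(-7) = 16*(-7) = -112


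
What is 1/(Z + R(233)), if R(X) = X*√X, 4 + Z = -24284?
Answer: -24288/577257607 - 233*√233/577257607 ≈ -4.8236e-5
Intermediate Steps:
Z = -24288 (Z = -4 - 24284 = -24288)
R(X) = X^(3/2)
1/(Z + R(233)) = 1/(-24288 + 233^(3/2)) = 1/(-24288 + 233*√233)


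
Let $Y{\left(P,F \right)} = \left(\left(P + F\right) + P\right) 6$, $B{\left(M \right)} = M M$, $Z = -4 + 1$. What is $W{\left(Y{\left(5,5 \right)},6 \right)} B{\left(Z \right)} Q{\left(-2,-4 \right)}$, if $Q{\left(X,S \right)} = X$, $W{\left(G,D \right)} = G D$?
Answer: $-9720$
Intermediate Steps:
$Z = -3$
$B{\left(M \right)} = M^{2}$
$Y{\left(P,F \right)} = 6 F + 12 P$ ($Y{\left(P,F \right)} = \left(\left(F + P\right) + P\right) 6 = \left(F + 2 P\right) 6 = 6 F + 12 P$)
$W{\left(G,D \right)} = D G$
$W{\left(Y{\left(5,5 \right)},6 \right)} B{\left(Z \right)} Q{\left(-2,-4 \right)} = 6 \left(6 \cdot 5 + 12 \cdot 5\right) \left(-3\right)^{2} \left(-2\right) = 6 \left(30 + 60\right) 9 \left(-2\right) = 6 \cdot 90 \cdot 9 \left(-2\right) = 540 \cdot 9 \left(-2\right) = 4860 \left(-2\right) = -9720$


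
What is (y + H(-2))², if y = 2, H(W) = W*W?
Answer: 36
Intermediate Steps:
H(W) = W²
(y + H(-2))² = (2 + (-2)²)² = (2 + 4)² = 6² = 36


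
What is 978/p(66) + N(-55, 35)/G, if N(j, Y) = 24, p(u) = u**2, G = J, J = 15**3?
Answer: 63061/272250 ≈ 0.23163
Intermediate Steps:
J = 3375
G = 3375
978/p(66) + N(-55, 35)/G = 978/(66**2) + 24/3375 = 978/4356 + 24*(1/3375) = 978*(1/4356) + 8/1125 = 163/726 + 8/1125 = 63061/272250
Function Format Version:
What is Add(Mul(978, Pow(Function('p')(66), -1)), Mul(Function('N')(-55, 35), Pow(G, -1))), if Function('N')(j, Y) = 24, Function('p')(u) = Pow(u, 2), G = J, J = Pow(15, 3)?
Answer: Rational(63061, 272250) ≈ 0.23163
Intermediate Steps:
J = 3375
G = 3375
Add(Mul(978, Pow(Function('p')(66), -1)), Mul(Function('N')(-55, 35), Pow(G, -1))) = Add(Mul(978, Pow(Pow(66, 2), -1)), Mul(24, Pow(3375, -1))) = Add(Mul(978, Pow(4356, -1)), Mul(24, Rational(1, 3375))) = Add(Mul(978, Rational(1, 4356)), Rational(8, 1125)) = Add(Rational(163, 726), Rational(8, 1125)) = Rational(63061, 272250)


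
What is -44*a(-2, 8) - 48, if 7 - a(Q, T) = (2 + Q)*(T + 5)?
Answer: -356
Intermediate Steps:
a(Q, T) = 7 - (2 + Q)*(5 + T) (a(Q, T) = 7 - (2 + Q)*(T + 5) = 7 - (2 + Q)*(5 + T))
-44*a(-2, 8) - 48 = -44*(-3 - 5*(-2) - 2*8 - 1*(-2)*8) - 48 = -44*(-3 + 10 - 16 + 16) - 48 = -44*7 - 48 = -308 - 48 = -356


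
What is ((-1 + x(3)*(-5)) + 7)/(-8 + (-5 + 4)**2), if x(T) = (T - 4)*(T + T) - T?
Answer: -51/7 ≈ -7.2857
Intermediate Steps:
x(T) = -T + 2*T*(-4 + T) (x(T) = (-4 + T)*(2*T) - T = 2*T*(-4 + T) - T = -T + 2*T*(-4 + T))
((-1 + x(3)*(-5)) + 7)/(-8 + (-5 + 4)**2) = ((-1 + (3*(-9 + 2*3))*(-5)) + 7)/(-8 + (-5 + 4)**2) = ((-1 + (3*(-9 + 6))*(-5)) + 7)/(-8 + (-1)**2) = ((-1 + (3*(-3))*(-5)) + 7)/(-8 + 1) = ((-1 - 9*(-5)) + 7)/(-7) = -((-1 + 45) + 7)/7 = -(44 + 7)/7 = -1/7*51 = -51/7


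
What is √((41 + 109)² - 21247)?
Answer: √1253 ≈ 35.398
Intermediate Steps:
√((41 + 109)² - 21247) = √(150² - 21247) = √(22500 - 21247) = √1253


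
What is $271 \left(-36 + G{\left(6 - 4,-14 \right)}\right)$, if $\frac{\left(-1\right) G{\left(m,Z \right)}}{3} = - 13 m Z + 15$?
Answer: $-317883$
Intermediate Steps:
$G{\left(m,Z \right)} = -45 + 39 Z m$ ($G{\left(m,Z \right)} = - 3 \left(- 13 m Z + 15\right) = - 3 \left(- 13 Z m + 15\right) = - 3 \left(15 - 13 Z m\right) = -45 + 39 Z m$)
$271 \left(-36 + G{\left(6 - 4,-14 \right)}\right) = 271 \left(-36 + \left(-45 + 39 \left(-14\right) \left(6 - 4\right)\right)\right) = 271 \left(-36 + \left(-45 + 39 \left(-14\right) 2\right)\right) = 271 \left(-36 - 1137\right) = 271 \left(-1173\right) = -317883$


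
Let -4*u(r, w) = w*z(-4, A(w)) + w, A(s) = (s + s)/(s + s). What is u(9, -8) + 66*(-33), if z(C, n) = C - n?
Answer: -2186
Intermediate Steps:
A(s) = 1 (A(s) = (2*s)/((2*s)) = (2*s)*(1/(2*s)) = 1)
u(r, w) = w (u(r, w) = -(w*(-4 - 1*1) + w)/4 = -(w*(-4 - 1) + w)/4 = -(w*(-5) + w)/4 = -(-5*w + w)/4 = -(-1)*w = w)
u(9, -8) + 66*(-33) = -8 + 66*(-33) = -8 - 2178 = -2186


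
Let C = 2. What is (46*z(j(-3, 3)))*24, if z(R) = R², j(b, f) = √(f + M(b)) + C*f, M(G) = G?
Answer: 39744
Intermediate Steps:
j(b, f) = √(b + f) + 2*f (j(b, f) = √(f + b) + 2*f = √(b + f) + 2*f)
(46*z(j(-3, 3)))*24 = (46*(√(-3 + 3) + 2*3)²)*24 = (46*(√0 + 6)²)*24 = (46*(0 + 6)²)*24 = (46*6²)*24 = (46*36)*24 = 1656*24 = 39744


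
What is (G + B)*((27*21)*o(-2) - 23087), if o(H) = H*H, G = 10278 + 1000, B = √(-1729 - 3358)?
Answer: -234796682 - 20819*I*√5087 ≈ -2.348e+8 - 1.4849e+6*I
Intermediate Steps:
B = I*√5087 (B = √(-5087) = I*√5087 ≈ 71.323*I)
G = 11278
o(H) = H²
(G + B)*((27*21)*o(-2) - 23087) = (11278 + I*√5087)*((27*21)*(-2)² - 23087) = (11278 + I*√5087)*(567*4 - 23087) = (11278 + I*√5087)*(2268 - 23087) = (11278 + I*√5087)*(-20819) = -234796682 - 20819*I*√5087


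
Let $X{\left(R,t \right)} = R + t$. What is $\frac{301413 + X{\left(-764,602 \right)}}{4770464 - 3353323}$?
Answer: $\frac{301251}{1417141} \approx 0.21258$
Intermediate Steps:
$\frac{301413 + X{\left(-764,602 \right)}}{4770464 - 3353323} = \frac{301413 + \left(-764 + 602\right)}{4770464 - 3353323} = \frac{301413 - 162}{1417141} = 301251 \cdot \frac{1}{1417141} = \frac{301251}{1417141}$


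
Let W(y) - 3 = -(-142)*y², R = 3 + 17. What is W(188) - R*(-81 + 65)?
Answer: 5019171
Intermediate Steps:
R = 20
W(y) = 3 + 142*y² (W(y) = 3 - (-142)*y² = 3 + 142*y²)
W(188) - R*(-81 + 65) = (3 + 142*188²) - 20*(-81 + 65) = (3 + 142*35344) - 20*(-16) = (3 + 5018848) - 1*(-320) = 5018851 + 320 = 5019171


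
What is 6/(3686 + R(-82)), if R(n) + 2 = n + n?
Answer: 3/1760 ≈ 0.0017045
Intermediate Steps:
R(n) = -2 + 2*n (R(n) = -2 + (n + n) = -2 + 2*n)
6/(3686 + R(-82)) = 6/(3686 + (-2 + 2*(-82))) = 6/(3686 + (-2 - 164)) = 6/(3686 - 166) = 6/3520 = (1/3520)*6 = 3/1760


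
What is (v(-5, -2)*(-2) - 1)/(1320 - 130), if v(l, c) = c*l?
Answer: -3/170 ≈ -0.017647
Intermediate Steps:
(v(-5, -2)*(-2) - 1)/(1320 - 130) = (-2*(-5)*(-2) - 1)/(1320 - 130) = (10*(-2) - 1)/1190 = (-20 - 1)/1190 = (1/1190)*(-21) = -3/170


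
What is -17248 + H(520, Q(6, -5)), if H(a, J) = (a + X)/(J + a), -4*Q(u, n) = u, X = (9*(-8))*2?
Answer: -17885424/1037 ≈ -17247.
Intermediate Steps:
X = -144 (X = -72*2 = -144)
Q(u, n) = -u/4
H(a, J) = (-144 + a)/(J + a) (H(a, J) = (a - 144)/(J + a) = (-144 + a)/(J + a))
-17248 + H(520, Q(6, -5)) = -17248 + (-144 + 520)/(-1/4*6 + 520) = -17248 + 376/(-3/2 + 520) = -17248 + 376/(1037/2) = -17248 + (2/1037)*376 = -17248 + 752/1037 = -17885424/1037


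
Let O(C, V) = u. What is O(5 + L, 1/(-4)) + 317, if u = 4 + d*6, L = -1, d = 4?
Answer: 345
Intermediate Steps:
u = 28 (u = 4 + 4*6 = 4 + 24 = 28)
O(C, V) = 28
O(5 + L, 1/(-4)) + 317 = 28 + 317 = 345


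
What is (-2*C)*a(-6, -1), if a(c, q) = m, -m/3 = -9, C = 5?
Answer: -270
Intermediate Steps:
m = 27 (m = -3*(-9) = 27)
a(c, q) = 27
(-2*C)*a(-6, -1) = -2*5*27 = -10*27 = -270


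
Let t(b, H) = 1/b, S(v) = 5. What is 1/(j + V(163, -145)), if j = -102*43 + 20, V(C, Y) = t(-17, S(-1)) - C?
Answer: -17/76994 ≈ -0.00022080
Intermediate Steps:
V(C, Y) = -1/17 - C (V(C, Y) = 1/(-17) - C = -1/17 - C)
j = -4366 (j = -4386 + 20 = -4366)
1/(j + V(163, -145)) = 1/(-4366 + (-1/17 - 1*163)) = 1/(-4366 + (-1/17 - 163)) = 1/(-4366 - 2772/17) = 1/(-76994/17) = -17/76994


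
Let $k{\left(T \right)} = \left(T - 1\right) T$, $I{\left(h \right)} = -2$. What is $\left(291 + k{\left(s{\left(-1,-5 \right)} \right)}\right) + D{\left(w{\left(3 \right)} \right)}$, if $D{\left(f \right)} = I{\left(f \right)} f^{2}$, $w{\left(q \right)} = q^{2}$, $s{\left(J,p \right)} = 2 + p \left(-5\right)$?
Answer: $831$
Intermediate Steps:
$s{\left(J,p \right)} = 2 - 5 p$
$k{\left(T \right)} = T \left(-1 + T\right)$ ($k{\left(T \right)} = \left(-1 + T\right) T = T \left(-1 + T\right)$)
$D{\left(f \right)} = - 2 f^{2}$
$\left(291 + k{\left(s{\left(-1,-5 \right)} \right)}\right) + D{\left(w{\left(3 \right)} \right)} = \left(291 + \left(2 - -25\right) \left(-1 + \left(2 - -25\right)\right)\right) - 2 \left(3^{2}\right)^{2} = \left(291 + \left(2 + 25\right) \left(-1 + \left(2 + 25\right)\right)\right) - 2 \cdot 9^{2} = \left(291 + 27 \left(-1 + 27\right)\right) - 162 = \left(291 + 27 \cdot 26\right) - 162 = \left(291 + 702\right) - 162 = 993 - 162 = 831$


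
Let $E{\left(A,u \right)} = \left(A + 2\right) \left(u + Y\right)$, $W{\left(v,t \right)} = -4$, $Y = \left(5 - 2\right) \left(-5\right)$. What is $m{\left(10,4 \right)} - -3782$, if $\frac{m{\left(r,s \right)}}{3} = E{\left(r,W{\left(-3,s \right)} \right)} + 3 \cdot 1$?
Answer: $3107$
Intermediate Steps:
$Y = -15$ ($Y = 3 \left(-5\right) = -15$)
$E{\left(A,u \right)} = \left(-15 + u\right) \left(2 + A\right)$ ($E{\left(A,u \right)} = \left(A + 2\right) \left(u - 15\right) = \left(2 + A\right) \left(-15 + u\right) = \left(-15 + u\right) \left(2 + A\right)$)
$m{\left(r,s \right)} = -105 - 57 r$ ($m{\left(r,s \right)} = 3 \left(\left(-30 - 15 r + 2 \left(-4\right) + r \left(-4\right)\right) + 3 \cdot 1\right) = 3 \left(\left(-30 - 15 r - 8 - 4 r\right) + 3\right) = 3 \left(\left(-38 - 19 r\right) + 3\right) = 3 \left(-35 - 19 r\right) = -105 - 57 r$)
$m{\left(10,4 \right)} - -3782 = \left(-105 - 570\right) - -3782 = \left(-105 - 570\right) + 3782 = -675 + 3782 = 3107$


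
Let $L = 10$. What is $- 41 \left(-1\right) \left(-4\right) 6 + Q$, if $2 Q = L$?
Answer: $-979$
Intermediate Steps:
$Q = 5$ ($Q = \frac{1}{2} \cdot 10 = 5$)
$- 41 \left(-1\right) \left(-4\right) 6 + Q = - 41 \left(-1\right) \left(-4\right) 6 + 5 = - 41 \cdot 4 \cdot 6 + 5 = \left(-41\right) 24 + 5 = -984 + 5 = -979$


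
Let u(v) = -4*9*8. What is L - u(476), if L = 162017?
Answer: 162305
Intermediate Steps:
u(v) = -288 (u(v) = -36*8 = -288)
L - u(476) = 162017 - 1*(-288) = 162017 + 288 = 162305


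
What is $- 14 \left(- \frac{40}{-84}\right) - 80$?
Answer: $- \frac{260}{3} \approx -86.667$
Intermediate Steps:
$- 14 \left(- \frac{40}{-84}\right) - 80 = - 14 \left(\left(-40\right) \left(- \frac{1}{84}\right)\right) - 80 = \left(-14\right) \frac{10}{21} - 80 = - \frac{20}{3} - 80 = - \frac{260}{3}$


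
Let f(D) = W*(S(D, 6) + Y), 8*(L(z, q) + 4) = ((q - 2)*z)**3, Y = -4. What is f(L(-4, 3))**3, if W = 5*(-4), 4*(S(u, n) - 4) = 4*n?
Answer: -1728000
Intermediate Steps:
S(u, n) = 4 + n (S(u, n) = 4 + (4*n)/4 = 4 + n)
W = -20
L(z, q) = -4 + z**3*(-2 + q)**3/8 (L(z, q) = -4 + ((q - 2)*z)**3/8 = -4 + ((-2 + q)*z)**3/8 = -4 + (z*(-2 + q))**3/8 = -4 + (z**3*(-2 + q)**3)/8 = -4 + z**3*(-2 + q)**3/8)
f(D) = -120 (f(D) = -20*((4 + 6) - 4) = -20*(10 - 4) = -20*6 = -120)
f(L(-4, 3))**3 = (-120)**3 = -1728000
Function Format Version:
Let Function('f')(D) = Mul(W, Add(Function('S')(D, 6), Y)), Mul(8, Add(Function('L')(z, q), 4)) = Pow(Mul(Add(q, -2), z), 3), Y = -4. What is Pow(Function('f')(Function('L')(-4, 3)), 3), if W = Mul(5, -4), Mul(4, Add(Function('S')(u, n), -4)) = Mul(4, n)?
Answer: -1728000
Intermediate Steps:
Function('S')(u, n) = Add(4, n) (Function('S')(u, n) = Add(4, Mul(Rational(1, 4), Mul(4, n))) = Add(4, n))
W = -20
Function('L')(z, q) = Add(-4, Mul(Rational(1, 8), Pow(z, 3), Pow(Add(-2, q), 3))) (Function('L')(z, q) = Add(-4, Mul(Rational(1, 8), Pow(Mul(Add(q, -2), z), 3))) = Add(-4, Mul(Rational(1, 8), Pow(Mul(Add(-2, q), z), 3))) = Add(-4, Mul(Rational(1, 8), Pow(Mul(z, Add(-2, q)), 3))) = Add(-4, Mul(Rational(1, 8), Mul(Pow(z, 3), Pow(Add(-2, q), 3)))) = Add(-4, Mul(Rational(1, 8), Pow(z, 3), Pow(Add(-2, q), 3))))
Function('f')(D) = -120 (Function('f')(D) = Mul(-20, Add(Add(4, 6), -4)) = Mul(-20, Add(10, -4)) = Mul(-20, 6) = -120)
Pow(Function('f')(Function('L')(-4, 3)), 3) = Pow(-120, 3) = -1728000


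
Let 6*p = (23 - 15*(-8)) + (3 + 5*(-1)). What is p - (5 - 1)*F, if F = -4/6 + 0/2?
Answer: 157/6 ≈ 26.167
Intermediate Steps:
F = -⅔ (F = -4*⅙ + 0*(½) = -⅔ + 0 = -⅔ ≈ -0.66667)
p = 47/2 (p = ((23 - 15*(-8)) + (3 + 5*(-1)))/6 = ((23 + 120) + (3 - 5))/6 = (143 - 2)/6 = (⅙)*141 = 47/2 ≈ 23.500)
p - (5 - 1)*F = 47/2 - (5 - 1)*(-2)/3 = 47/2 - 4*(-2)/3 = 47/2 - 1*(-8/3) = 47/2 + 8/3 = 157/6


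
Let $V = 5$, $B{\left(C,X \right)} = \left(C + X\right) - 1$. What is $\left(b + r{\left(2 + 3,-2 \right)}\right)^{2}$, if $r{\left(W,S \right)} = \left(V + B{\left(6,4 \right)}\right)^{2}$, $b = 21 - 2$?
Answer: $46225$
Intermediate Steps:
$B{\left(C,X \right)} = -1 + C + X$
$b = 19$ ($b = 21 - 2 = 19$)
$r{\left(W,S \right)} = 196$ ($r{\left(W,S \right)} = \left(5 + \left(-1 + 6 + 4\right)\right)^{2} = \left(5 + 9\right)^{2} = 14^{2} = 196$)
$\left(b + r{\left(2 + 3,-2 \right)}\right)^{2} = \left(19 + 196\right)^{2} = 215^{2} = 46225$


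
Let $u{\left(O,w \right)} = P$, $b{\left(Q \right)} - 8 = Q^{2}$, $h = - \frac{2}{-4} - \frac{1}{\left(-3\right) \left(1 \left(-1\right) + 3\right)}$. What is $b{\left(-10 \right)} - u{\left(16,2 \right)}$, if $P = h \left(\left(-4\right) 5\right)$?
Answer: $\frac{364}{3} \approx 121.33$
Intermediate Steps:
$h = \frac{2}{3}$ ($h = \left(-2\right) \left(- \frac{1}{4}\right) - \frac{1}{\left(-3\right) \left(-1 + 3\right)} = \frac{1}{2} - \frac{1}{\left(-3\right) 2} = \frac{1}{2} - \frac{1}{-6} = \frac{1}{2} - - \frac{1}{6} = \frac{1}{2} + \frac{1}{6} = \frac{2}{3} \approx 0.66667$)
$b{\left(Q \right)} = 8 + Q^{2}$
$P = - \frac{40}{3}$ ($P = \frac{2 \left(\left(-4\right) 5\right)}{3} = \frac{2}{3} \left(-20\right) = - \frac{40}{3} \approx -13.333$)
$u{\left(O,w \right)} = - \frac{40}{3}$
$b{\left(-10 \right)} - u{\left(16,2 \right)} = \left(8 + \left(-10\right)^{2}\right) - - \frac{40}{3} = \left(8 + 100\right) + \frac{40}{3} = 108 + \frac{40}{3} = \frac{364}{3}$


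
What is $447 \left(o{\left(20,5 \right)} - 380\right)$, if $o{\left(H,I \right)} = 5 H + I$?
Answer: $-122925$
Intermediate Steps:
$o{\left(H,I \right)} = I + 5 H$
$447 \left(o{\left(20,5 \right)} - 380\right) = 447 \left(\left(5 + 5 \cdot 20\right) - 380\right) = 447 \left(\left(5 + 100\right) - 380\right) = 447 \left(105 - 380\right) = 447 \left(-275\right) = -122925$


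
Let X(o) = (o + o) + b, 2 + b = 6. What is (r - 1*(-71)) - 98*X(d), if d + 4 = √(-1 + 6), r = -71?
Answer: 392 - 196*√5 ≈ -46.269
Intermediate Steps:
b = 4 (b = -2 + 6 = 4)
d = -4 + √5 (d = -4 + √(-1 + 6) = -4 + √5 ≈ -1.7639)
X(o) = 4 + 2*o (X(o) = (o + o) + 4 = 2*o + 4 = 4 + 2*o)
(r - 1*(-71)) - 98*X(d) = (-71 - 1*(-71)) - 98*(4 + 2*(-4 + √5)) = (-71 + 71) - 98*(4 + (-8 + 2*√5)) = 0 - 98*(-4 + 2*√5) = 0 + (392 - 196*√5) = 392 - 196*√5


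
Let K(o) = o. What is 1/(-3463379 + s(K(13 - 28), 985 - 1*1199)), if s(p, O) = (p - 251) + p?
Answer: -1/3463660 ≈ -2.8871e-7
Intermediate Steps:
s(p, O) = -251 + 2*p (s(p, O) = (-251 + p) + p = -251 + 2*p)
1/(-3463379 + s(K(13 - 28), 985 - 1*1199)) = 1/(-3463379 + (-251 + 2*(13 - 28))) = 1/(-3463379 + (-251 + 2*(-15))) = 1/(-3463379 + (-251 - 30)) = 1/(-3463379 - 281) = 1/(-3463660) = -1/3463660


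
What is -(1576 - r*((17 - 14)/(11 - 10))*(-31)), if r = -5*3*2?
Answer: 1214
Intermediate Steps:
r = -30 (r = -15*2 = -30)
-(1576 - r*((17 - 14)/(11 - 10))*(-31)) = -(1576 - (-30*(17 - 14)/(11 - 10))*(-31)) = -(1576 - (-90/1)*(-31)) = -(1576 - (-90)*(-31)) = -(1576 - 1*2790) = -(1576 - 2790) = -1*(-1214) = 1214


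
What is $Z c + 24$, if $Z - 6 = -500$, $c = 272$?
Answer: $-134344$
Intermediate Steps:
$Z = -494$ ($Z = 6 - 500 = -494$)
$Z c + 24 = \left(-494\right) 272 + 24 = -134368 + 24 = -134344$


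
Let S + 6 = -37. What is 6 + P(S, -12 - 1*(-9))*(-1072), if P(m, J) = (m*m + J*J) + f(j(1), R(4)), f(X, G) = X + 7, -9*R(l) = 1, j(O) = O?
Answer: -2000346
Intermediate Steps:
R(l) = -⅑ (R(l) = -⅑*1 = -⅑)
f(X, G) = 7 + X
S = -43 (S = -6 - 37 = -43)
P(m, J) = 8 + J² + m² (P(m, J) = (m*m + J*J) + (7 + 1) = (m² + J²) + 8 = (J² + m²) + 8 = 8 + J² + m²)
6 + P(S, -12 - 1*(-9))*(-1072) = 6 + (8 + (-12 - 1*(-9))² + (-43)²)*(-1072) = 6 + (8 + (-12 + 9)² + 1849)*(-1072) = 6 + (8 + (-3)² + 1849)*(-1072) = 6 + (8 + 9 + 1849)*(-1072) = 6 + 1866*(-1072) = 6 - 2000352 = -2000346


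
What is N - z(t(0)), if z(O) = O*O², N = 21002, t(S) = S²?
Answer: 21002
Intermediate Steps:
z(O) = O³
N - z(t(0)) = 21002 - (0²)³ = 21002 - 1*0³ = 21002 - 1*0 = 21002 + 0 = 21002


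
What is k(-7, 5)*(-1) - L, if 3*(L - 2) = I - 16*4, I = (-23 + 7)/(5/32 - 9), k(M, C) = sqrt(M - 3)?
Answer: 15902/849 - I*sqrt(10) ≈ 18.73 - 3.1623*I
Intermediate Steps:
k(M, C) = sqrt(-3 + M)
I = 512/283 (I = -16/(5*(1/32) - 9) = -16/(5/32 - 9) = -16/(-283/32) = -16*(-32/283) = 512/283 ≈ 1.8092)
L = -15902/849 (L = 2 + (512/283 - 16*4)/3 = 2 + (512/283 - 64)/3 = 2 + (1/3)*(-17600/283) = 2 - 17600/849 = -15902/849 ≈ -18.730)
k(-7, 5)*(-1) - L = sqrt(-3 - 7)*(-1) - 1*(-15902/849) = sqrt(-10)*(-1) + 15902/849 = (I*sqrt(10))*(-1) + 15902/849 = -I*sqrt(10) + 15902/849 = 15902/849 - I*sqrt(10)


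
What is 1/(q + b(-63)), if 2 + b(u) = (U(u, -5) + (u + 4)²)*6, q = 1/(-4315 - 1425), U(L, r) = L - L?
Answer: 5740/119874159 ≈ 4.7884e-5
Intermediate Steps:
U(L, r) = 0
q = -1/5740 (q = 1/(-5740) = -1/5740 ≈ -0.00017422)
b(u) = -2 + 6*(4 + u)² (b(u) = -2 + (0 + (u + 4)²)*6 = -2 + (0 + (4 + u)²)*6 = -2 + (4 + u)²*6 = -2 + 6*(4 + u)²)
1/(q + b(-63)) = 1/(-1/5740 + (-2 + 6*(4 - 63)²)) = 1/(-1/5740 + (-2 + 6*(-59)²)) = 1/(-1/5740 + (-2 + 6*3481)) = 1/(-1/5740 + (-2 + 20886)) = 1/(-1/5740 + 20884) = 1/(119874159/5740) = 5740/119874159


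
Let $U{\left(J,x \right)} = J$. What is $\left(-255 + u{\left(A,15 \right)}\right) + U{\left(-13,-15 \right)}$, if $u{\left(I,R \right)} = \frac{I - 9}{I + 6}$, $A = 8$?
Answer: $- \frac{3753}{14} \approx -268.07$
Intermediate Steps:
$u{\left(I,R \right)} = \frac{-9 + I}{6 + I}$
$\left(-255 + u{\left(A,15 \right)}\right) + U{\left(-13,-15 \right)} = \left(-255 + \frac{-9 + 8}{6 + 8}\right) - 13 = \left(-255 + \frac{1}{14} \left(-1\right)\right) - 13 = \left(-255 - \frac{1}{14}\right) - 13 = - \frac{3571}{14} - 13 = - \frac{3753}{14}$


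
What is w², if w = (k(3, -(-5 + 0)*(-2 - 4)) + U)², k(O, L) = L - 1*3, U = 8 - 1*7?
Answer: 1048576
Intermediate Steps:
U = 1 (U = 8 - 7 = 1)
k(O, L) = -3 + L (k(O, L) = L - 3 = -3 + L)
w = 1024 (w = ((-3 - (-5 + 0)*(-2 - 4)) + 1)² = ((-3 - (-5)*(-6)) + 1)² = ((-3 - 1*30) + 1)² = ((-3 - 30) + 1)² = (-33 + 1)² = (-32)² = 1024)
w² = 1024² = 1048576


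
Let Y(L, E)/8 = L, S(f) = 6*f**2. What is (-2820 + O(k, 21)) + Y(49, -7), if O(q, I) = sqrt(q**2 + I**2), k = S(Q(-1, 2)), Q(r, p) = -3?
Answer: -2428 + 3*sqrt(373) ≈ -2370.1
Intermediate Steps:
k = 54 (k = 6*(-3)**2 = 6*9 = 54)
O(q, I) = sqrt(I**2 + q**2)
Y(L, E) = 8*L
(-2820 + O(k, 21)) + Y(49, -7) = (-2820 + sqrt(21**2 + 54**2)) + 8*49 = (-2820 + sqrt(441 + 2916)) + 392 = (-2820 + sqrt(3357)) + 392 = (-2820 + 3*sqrt(373)) + 392 = -2428 + 3*sqrt(373)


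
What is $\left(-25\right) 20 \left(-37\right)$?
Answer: $18500$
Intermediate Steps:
$\left(-25\right) 20 \left(-37\right) = \left(-500\right) \left(-37\right) = 18500$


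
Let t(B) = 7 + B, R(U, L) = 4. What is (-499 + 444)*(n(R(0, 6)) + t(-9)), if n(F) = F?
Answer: -110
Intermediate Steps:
(-499 + 444)*(n(R(0, 6)) + t(-9)) = (-499 + 444)*(4 + (7 - 9)) = -55*(4 - 2) = -55*2 = -110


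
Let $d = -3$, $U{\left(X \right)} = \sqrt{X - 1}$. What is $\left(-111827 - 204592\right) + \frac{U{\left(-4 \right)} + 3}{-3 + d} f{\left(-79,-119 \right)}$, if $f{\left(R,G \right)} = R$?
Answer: $- \frac{632759}{2} + \frac{79 i \sqrt{5}}{6} \approx -3.1638 \cdot 10^{5} + 29.442 i$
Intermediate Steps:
$U{\left(X \right)} = \sqrt{-1 + X}$
$\left(-111827 - 204592\right) + \frac{U{\left(-4 \right)} + 3}{-3 + d} f{\left(-79,-119 \right)} = \left(-111827 - 204592\right) + \frac{\sqrt{-1 - 4} + 3}{-3 - 3} \left(-79\right) = -316419 + \frac{\sqrt{-5} + 3}{-6} \left(-79\right) = -316419 + \left(i \sqrt{5} + 3\right) \left(- \frac{1}{6}\right) \left(-79\right) = -316419 + \left(3 + i \sqrt{5}\right) \left(- \frac{1}{6}\right) \left(-79\right) = -316419 + \left(- \frac{1}{2} - \frac{i \sqrt{5}}{6}\right) \left(-79\right) = -316419 + \left(\frac{79}{2} + \frac{79 i \sqrt{5}}{6}\right) = - \frac{632759}{2} + \frac{79 i \sqrt{5}}{6}$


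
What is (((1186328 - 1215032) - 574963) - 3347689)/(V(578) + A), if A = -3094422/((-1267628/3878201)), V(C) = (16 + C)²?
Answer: -2504424751784/6224027643915 ≈ -0.40238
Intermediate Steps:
A = 6000395247411/633814 (A = -3094422/((-1267628*1/3878201)) = -3094422/(-1267628/3878201) = -3094422*(-3878201/1267628) = 6000395247411/633814 ≈ 9.4671e+6)
(((1186328 - 1215032) - 574963) - 3347689)/(V(578) + A) = (((1186328 - 1215032) - 574963) - 3347689)/((16 + 578)² + 6000395247411/633814) = ((-28704 - 574963) - 3347689)/(594² + 6000395247411/633814) = (-603667 - 3347689)/(352836 + 6000395247411/633814) = -3951356/6224027643915/633814 = -3951356*633814/6224027643915 = -2504424751784/6224027643915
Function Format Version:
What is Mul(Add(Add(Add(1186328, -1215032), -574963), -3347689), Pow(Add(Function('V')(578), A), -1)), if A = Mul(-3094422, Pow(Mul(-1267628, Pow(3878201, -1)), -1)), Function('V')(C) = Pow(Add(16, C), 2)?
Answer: Rational(-2504424751784, 6224027643915) ≈ -0.40238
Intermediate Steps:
A = Rational(6000395247411, 633814) (A = Mul(-3094422, Pow(Mul(-1267628, Rational(1, 3878201)), -1)) = Mul(-3094422, Pow(Rational(-1267628, 3878201), -1)) = Mul(-3094422, Rational(-3878201, 1267628)) = Rational(6000395247411, 633814) ≈ 9.4671e+6)
Mul(Add(Add(Add(1186328, -1215032), -574963), -3347689), Pow(Add(Function('V')(578), A), -1)) = Mul(Add(Add(Add(1186328, -1215032), -574963), -3347689), Pow(Add(Pow(Add(16, 578), 2), Rational(6000395247411, 633814)), -1)) = Mul(Add(Add(-28704, -574963), -3347689), Pow(Add(Pow(594, 2), Rational(6000395247411, 633814)), -1)) = Mul(Add(-603667, -3347689), Pow(Add(352836, Rational(6000395247411, 633814)), -1)) = Mul(-3951356, Pow(Rational(6224027643915, 633814), -1)) = Mul(-3951356, Rational(633814, 6224027643915)) = Rational(-2504424751784, 6224027643915)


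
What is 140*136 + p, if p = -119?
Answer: 18921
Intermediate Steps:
140*136 + p = 140*136 - 119 = 19040 - 119 = 18921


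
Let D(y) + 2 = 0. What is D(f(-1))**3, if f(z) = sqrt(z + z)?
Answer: -8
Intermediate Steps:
f(z) = sqrt(2)*sqrt(z) (f(z) = sqrt(2*z) = sqrt(2)*sqrt(z))
D(y) = -2 (D(y) = -2 + 0 = -2)
D(f(-1))**3 = (-2)**3 = -8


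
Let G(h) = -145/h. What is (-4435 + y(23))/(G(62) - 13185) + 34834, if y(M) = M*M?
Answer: 28481043082/817615 ≈ 34834.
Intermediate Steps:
y(M) = M**2
(-4435 + y(23))/(G(62) - 13185) + 34834 = (-4435 + 23**2)/(-145/62 - 13185) + 34834 = (-4435 + 529)/(-145*1/62 - 13185) + 34834 = -3906/(-145/62 - 13185) + 34834 = -3906/(-817615/62) + 34834 = -3906*(-62/817615) + 34834 = 242172/817615 + 34834 = 28481043082/817615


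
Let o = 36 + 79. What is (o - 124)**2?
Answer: 81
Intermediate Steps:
o = 115
(o - 124)**2 = (115 - 124)**2 = (-9)**2 = 81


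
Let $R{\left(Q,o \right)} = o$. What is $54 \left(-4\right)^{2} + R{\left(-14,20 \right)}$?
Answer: $884$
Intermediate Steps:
$54 \left(-4\right)^{2} + R{\left(-14,20 \right)} = 54 \left(-4\right)^{2} + 20 = 54 \cdot 16 + 20 = 864 + 20 = 884$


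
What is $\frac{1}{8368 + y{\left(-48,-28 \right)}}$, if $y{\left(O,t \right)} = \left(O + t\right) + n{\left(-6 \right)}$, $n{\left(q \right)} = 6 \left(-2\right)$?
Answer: $\frac{1}{8280} \approx 0.00012077$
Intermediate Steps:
$n{\left(q \right)} = -12$
$y{\left(O,t \right)} = -12 + O + t$ ($y{\left(O,t \right)} = \left(O + t\right) - 12 = -12 + O + t$)
$\frac{1}{8368 + y{\left(-48,-28 \right)}} = \frac{1}{8368 - 88} = \frac{1}{8280}$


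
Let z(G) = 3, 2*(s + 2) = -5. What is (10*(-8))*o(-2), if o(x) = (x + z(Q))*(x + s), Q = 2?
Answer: 520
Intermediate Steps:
s = -9/2 (s = -2 + (½)*(-5) = -2 - 5/2 = -9/2 ≈ -4.5000)
o(x) = (3 + x)*(-9/2 + x) (o(x) = (x + 3)*(x - 9/2) = (3 + x)*(-9/2 + x))
(10*(-8))*o(-2) = (10*(-8))*(-27/2 + (-2)² - 3/2*(-2)) = -80*(-27/2 + 4 + 3) = -80*(-13/2) = 520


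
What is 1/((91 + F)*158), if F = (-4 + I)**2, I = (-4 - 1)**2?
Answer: 1/84056 ≈ 1.1897e-5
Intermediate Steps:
I = 25 (I = (-5)**2 = 25)
F = 441 (F = (-4 + 25)**2 = 21**2 = 441)
1/((91 + F)*158) = 1/((91 + 441)*158) = 1/(532*158) = 1/84056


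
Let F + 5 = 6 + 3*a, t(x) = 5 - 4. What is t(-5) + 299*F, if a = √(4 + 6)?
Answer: 300 + 897*√10 ≈ 3136.6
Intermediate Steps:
a = √10 ≈ 3.1623
t(x) = 1
F = 1 + 3*√10 (F = -5 + (6 + 3*√10) = 1 + 3*√10 ≈ 10.487)
t(-5) + 299*F = 1 + 299*(1 + 3*√10) = 1 + (299 + 897*√10) = 300 + 897*√10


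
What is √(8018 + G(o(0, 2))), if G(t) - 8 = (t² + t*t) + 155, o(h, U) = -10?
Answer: 17*√29 ≈ 91.548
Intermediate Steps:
G(t) = 163 + 2*t² (G(t) = 8 + ((t² + t*t) + 155) = 8 + ((t² + t²) + 155) = 8 + (2*t² + 155) = 8 + (155 + 2*t²) = 163 + 2*t²)
√(8018 + G(o(0, 2))) = √(8018 + (163 + 2*(-10)²)) = √(8018 + (163 + 2*100)) = √(8018 + (163 + 200)) = √(8018 + 363) = √8381 = 17*√29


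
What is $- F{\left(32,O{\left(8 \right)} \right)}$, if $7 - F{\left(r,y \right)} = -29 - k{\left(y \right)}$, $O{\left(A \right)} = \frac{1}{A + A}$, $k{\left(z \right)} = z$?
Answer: $- \frac{577}{16} \approx -36.063$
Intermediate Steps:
$O{\left(A \right)} = \frac{1}{2 A}$
$F{\left(r,y \right)} = 36 + y$ ($F{\left(r,y \right)} = 7 - \left(-29 - y\right) = 7 + \left(29 + y\right) = 36 + y$)
$- F{\left(32,O{\left(8 \right)} \right)} = - (36 + \frac{1}{2 \cdot 8}) = - (36 + \frac{1}{2} \cdot \frac{1}{8}) = - (36 + \frac{1}{16}) = \left(-1\right) \frac{577}{16} = - \frac{577}{16}$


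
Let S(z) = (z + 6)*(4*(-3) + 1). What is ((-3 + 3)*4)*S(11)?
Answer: 0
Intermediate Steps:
S(z) = -66 - 11*z (S(z) = (6 + z)*(-12 + 1) = (6 + z)*(-11) = -66 - 11*z)
((-3 + 3)*4)*S(11) = ((-3 + 3)*4)*(-66 - 11*11) = (0*4)*(-66 - 121) = 0*(-187) = 0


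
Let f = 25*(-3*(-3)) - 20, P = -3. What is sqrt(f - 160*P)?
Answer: sqrt(685) ≈ 26.173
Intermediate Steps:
f = 205 (f = 25*9 - 20 = 225 - 20 = 205)
sqrt(f - 160*P) = sqrt(205 - 160*(-3)) = sqrt(205 + 480) = sqrt(685)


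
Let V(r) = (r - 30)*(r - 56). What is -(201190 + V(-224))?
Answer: -272310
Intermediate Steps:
V(r) = (-56 + r)*(-30 + r) (V(r) = (-30 + r)*(-56 + r) = (-56 + r)*(-30 + r))
-(201190 + V(-224)) = -(201190 + (1680 + (-224)² - 86*(-224))) = -(201190 + (1680 + 50176 + 19264)) = -(201190 + 71120) = -1*272310 = -272310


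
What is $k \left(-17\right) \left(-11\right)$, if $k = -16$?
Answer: $-2992$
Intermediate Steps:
$k \left(-17\right) \left(-11\right) = \left(-16\right) \left(-17\right) \left(-11\right) = 272 \left(-11\right) = -2992$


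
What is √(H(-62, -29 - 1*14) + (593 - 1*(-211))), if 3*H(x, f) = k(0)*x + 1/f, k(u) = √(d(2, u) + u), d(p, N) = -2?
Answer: √(13379235 - 343914*I*√2)/129 ≈ 28.359 - 0.5153*I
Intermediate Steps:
k(u) = √(-2 + u)
H(x, f) = 1/(3*f) + I*x*√2/3 (H(x, f) = (√(-2 + 0)*x + 1/f)/3 = (√(-2)*x + 1/f)/3 = ((I*√2)*x + 1/f)/3 = (I*x*√2 + 1/f)/3 = (1/f + I*x*√2)/3 = 1/(3*f) + I*x*√2/3)
√(H(-62, -29 - 1*14) + (593 - 1*(-211))) = √((1 + I*(-29 - 1*14)*(-62)*√2)/(3*(-29 - 1*14)) + (593 - 1*(-211))) = √((1 + I*(-29 - 14)*(-62)*√2)/(3*(-29 - 14)) + (593 + 211)) = √((⅓)*(1 + I*(-43)*(-62)*√2)/(-43) + 804) = √((⅓)*(-1/43)*(1 + 2666*I*√2) + 804) = √((-1/129 - 62*I*√2/3) + 804) = √(103715/129 - 62*I*√2/3)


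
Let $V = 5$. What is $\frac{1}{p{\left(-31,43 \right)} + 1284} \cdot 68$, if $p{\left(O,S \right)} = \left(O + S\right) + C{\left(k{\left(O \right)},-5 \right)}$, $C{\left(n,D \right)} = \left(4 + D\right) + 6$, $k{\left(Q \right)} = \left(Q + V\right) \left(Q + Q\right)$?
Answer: $\frac{68}{1301} \approx 0.052267$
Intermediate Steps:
$k{\left(Q \right)} = 2 Q \left(5 + Q\right)$ ($k{\left(Q \right)} = \left(Q + 5\right) \left(Q + Q\right) = \left(5 + Q\right) 2 Q = 2 Q \left(5 + Q\right)$)
$C{\left(n,D \right)} = 10 + D$
$p{\left(O,S \right)} = 5 + O + S$ ($p{\left(O,S \right)} = \left(O + S\right) + \left(10 - 5\right) = \left(O + S\right) + 5 = 5 + O + S$)
$\frac{1}{p{\left(-31,43 \right)} + 1284} \cdot 68 = \frac{1}{\left(5 - 31 + 43\right) + 1284} \cdot 68 = \frac{1}{17 + 1284} \cdot 68 = \frac{1}{1301} \cdot 68 = \frac{68}{1301}$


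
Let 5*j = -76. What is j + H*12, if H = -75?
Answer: -4576/5 ≈ -915.20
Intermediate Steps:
j = -76/5 (j = (⅕)*(-76) = -76/5 ≈ -15.200)
j + H*12 = -76/5 - 75*12 = -76/5 - 900 = -4576/5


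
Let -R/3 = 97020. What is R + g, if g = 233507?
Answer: -57553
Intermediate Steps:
R = -291060 (R = -3*97020 = -291060)
R + g = -291060 + 233507 = -57553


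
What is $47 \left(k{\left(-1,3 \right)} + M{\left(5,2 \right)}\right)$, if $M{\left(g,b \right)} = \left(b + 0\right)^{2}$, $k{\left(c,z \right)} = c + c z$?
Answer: $0$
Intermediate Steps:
$M{\left(g,b \right)} = b^{2}$
$47 \left(k{\left(-1,3 \right)} + M{\left(5,2 \right)}\right) = 47 \left(- (1 + 3) + 2^{2}\right) = 47 \left(\left(-1\right) 4 + 4\right) = 47 \left(-4 + 4\right) = 47 \cdot 0 = 0$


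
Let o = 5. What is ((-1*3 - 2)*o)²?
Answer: 625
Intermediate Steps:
((-1*3 - 2)*o)² = ((-1*3 - 2)*5)² = ((-3 - 2)*5)² = (-5*5)² = (-25)² = 625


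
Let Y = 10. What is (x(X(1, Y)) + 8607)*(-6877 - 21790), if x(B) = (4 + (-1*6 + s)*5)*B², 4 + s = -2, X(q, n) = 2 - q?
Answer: -245131517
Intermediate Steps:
s = -6 (s = -4 - 2 = -6)
x(B) = -56*B² (x(B) = (4 + (-1*6 - 6)*5)*B² = (4 + (-6 - 6)*5)*B² = (4 - 12*5)*B² = (4 - 60)*B² = -56*B²)
(x(X(1, Y)) + 8607)*(-6877 - 21790) = (-56*(2 - 1*1)² + 8607)*(-6877 - 21790) = (-56*(2 - 1)² + 8607)*(-28667) = (-56*1² + 8607)*(-28667) = (-56*1 + 8607)*(-28667) = (-56 + 8607)*(-28667) = 8551*(-28667) = -245131517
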